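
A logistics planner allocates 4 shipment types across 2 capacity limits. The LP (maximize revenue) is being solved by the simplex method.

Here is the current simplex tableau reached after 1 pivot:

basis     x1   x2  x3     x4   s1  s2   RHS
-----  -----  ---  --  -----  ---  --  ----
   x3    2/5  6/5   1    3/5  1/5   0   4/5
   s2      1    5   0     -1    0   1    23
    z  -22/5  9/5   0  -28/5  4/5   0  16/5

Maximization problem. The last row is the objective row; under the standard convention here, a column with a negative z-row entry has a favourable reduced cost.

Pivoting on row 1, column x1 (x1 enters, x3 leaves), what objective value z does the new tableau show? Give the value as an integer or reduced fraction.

Minimum ratio for x1: (4/5)/(2/5) = 2.
z changes by −(z-row coeff of x1)·ratio = −(-22/5)·2 = 44/5.
New z = 16/5 + (44/5) = 12.

12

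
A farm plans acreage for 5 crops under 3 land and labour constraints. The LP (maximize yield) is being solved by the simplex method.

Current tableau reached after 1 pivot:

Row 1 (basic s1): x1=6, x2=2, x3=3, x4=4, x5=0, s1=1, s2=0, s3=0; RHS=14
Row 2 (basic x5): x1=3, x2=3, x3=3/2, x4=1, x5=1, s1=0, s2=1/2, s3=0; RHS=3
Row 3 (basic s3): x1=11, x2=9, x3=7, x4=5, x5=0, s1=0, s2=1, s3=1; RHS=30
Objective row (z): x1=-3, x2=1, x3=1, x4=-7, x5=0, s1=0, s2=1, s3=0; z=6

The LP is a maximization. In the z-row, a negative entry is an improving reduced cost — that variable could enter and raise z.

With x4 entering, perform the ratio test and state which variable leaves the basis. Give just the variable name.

Ratios: row 1 (s1): 14/4 = 7/2; row 2 (x5): 3/1 = 3; row 3 (s3): 30/5 = 6.
Minimum ratio 3 is in the x5 row, so x5 leaves.

x5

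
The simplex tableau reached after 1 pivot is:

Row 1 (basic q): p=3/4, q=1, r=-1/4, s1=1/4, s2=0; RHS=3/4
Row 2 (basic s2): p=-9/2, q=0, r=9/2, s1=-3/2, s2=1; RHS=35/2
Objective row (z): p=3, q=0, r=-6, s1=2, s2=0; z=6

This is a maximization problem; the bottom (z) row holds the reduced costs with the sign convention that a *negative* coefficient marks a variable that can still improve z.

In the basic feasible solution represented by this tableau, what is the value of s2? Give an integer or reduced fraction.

s2 is basic (row 2); its value is the RHS of that row: 35/2.

35/2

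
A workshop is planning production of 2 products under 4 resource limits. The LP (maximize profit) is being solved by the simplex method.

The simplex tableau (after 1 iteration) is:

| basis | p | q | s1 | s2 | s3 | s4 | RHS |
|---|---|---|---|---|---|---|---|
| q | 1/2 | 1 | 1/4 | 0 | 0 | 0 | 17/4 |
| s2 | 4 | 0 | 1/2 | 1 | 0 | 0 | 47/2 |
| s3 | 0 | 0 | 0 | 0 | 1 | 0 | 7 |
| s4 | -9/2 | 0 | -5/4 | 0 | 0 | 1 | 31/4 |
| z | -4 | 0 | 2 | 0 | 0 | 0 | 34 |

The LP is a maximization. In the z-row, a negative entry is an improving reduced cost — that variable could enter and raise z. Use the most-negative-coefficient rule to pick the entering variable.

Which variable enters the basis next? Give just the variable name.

p

Objective-row coefficients: p: -4, q: 0, s1: 2, s2: 0, s3: 0, s4: 0.
The most negative is -4 in column p, so p enters.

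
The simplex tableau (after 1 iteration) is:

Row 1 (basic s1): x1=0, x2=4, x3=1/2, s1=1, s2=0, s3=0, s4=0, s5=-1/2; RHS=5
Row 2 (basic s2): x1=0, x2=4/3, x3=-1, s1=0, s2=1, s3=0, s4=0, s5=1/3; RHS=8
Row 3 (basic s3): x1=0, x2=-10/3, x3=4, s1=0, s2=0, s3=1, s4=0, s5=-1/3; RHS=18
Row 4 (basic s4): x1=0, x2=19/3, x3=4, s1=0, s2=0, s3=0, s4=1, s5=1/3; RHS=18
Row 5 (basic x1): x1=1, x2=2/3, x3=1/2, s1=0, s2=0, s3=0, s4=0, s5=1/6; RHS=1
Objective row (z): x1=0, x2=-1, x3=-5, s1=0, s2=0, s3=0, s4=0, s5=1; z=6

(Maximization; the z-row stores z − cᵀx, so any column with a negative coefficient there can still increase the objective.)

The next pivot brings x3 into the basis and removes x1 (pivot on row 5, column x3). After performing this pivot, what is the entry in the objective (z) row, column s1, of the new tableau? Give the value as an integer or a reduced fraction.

0

Pivot element is row 5, column x3: 1/2.
Normalize row 5: new (row 5, s1) = 0/(1/2) = 0.
z-row ← z-row − (-5)·(new row 5): 0 − (-5)·0 = 0.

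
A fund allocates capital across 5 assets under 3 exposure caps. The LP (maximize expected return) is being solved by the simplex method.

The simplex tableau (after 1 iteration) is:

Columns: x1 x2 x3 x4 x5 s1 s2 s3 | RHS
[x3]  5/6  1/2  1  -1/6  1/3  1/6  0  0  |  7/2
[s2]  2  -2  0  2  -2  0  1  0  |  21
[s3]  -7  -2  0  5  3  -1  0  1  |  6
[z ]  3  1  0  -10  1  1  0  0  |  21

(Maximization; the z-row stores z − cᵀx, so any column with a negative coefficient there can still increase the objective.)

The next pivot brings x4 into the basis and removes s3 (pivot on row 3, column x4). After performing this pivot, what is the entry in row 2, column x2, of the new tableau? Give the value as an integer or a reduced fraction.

-6/5

Pivot element is row 3, column x4: 5.
Normalize row 3: new (row 3, x2) = (-2)/5 = -2/5.
row 2 ← row 2 − 2·(new row 3): -2 − 2·(-2/5) = -6/5.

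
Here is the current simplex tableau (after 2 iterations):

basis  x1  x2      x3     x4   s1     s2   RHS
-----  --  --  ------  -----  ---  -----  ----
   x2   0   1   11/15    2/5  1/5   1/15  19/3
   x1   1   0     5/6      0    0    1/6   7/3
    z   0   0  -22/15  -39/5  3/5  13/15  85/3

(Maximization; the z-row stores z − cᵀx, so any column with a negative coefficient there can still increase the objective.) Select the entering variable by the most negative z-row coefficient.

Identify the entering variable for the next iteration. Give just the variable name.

x4

Objective-row coefficients: x1: 0, x2: 0, x3: -22/15, x4: -39/5, s1: 3/5, s2: 13/15.
The most negative is -39/5 in column x4, so x4 enters.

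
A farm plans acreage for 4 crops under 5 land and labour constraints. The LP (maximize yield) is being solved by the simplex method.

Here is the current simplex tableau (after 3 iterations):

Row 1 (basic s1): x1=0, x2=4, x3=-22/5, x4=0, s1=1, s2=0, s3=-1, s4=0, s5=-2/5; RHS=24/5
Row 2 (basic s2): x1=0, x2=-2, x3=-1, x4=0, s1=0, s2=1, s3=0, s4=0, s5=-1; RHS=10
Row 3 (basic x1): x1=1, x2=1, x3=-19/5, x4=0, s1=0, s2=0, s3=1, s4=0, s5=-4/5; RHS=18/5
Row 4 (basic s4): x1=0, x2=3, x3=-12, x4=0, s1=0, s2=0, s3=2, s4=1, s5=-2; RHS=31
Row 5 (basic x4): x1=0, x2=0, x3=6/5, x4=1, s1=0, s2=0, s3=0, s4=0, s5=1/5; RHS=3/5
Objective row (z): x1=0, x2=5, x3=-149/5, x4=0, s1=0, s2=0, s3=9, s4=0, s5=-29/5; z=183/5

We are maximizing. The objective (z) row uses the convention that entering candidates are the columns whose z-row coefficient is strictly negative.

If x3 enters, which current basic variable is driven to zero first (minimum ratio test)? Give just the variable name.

x4

Ratios: row 1 (s1): entry -22/5 ≤ 0, skip; row 2 (s2): entry -1 ≤ 0, skip; row 3 (x1): entry -19/5 ≤ 0, skip; row 4 (s4): entry -12 ≤ 0, skip; row 5 (x4): (3/5)/(6/5) = 1/2.
Minimum ratio 1/2 is in the x4 row, so x4 leaves.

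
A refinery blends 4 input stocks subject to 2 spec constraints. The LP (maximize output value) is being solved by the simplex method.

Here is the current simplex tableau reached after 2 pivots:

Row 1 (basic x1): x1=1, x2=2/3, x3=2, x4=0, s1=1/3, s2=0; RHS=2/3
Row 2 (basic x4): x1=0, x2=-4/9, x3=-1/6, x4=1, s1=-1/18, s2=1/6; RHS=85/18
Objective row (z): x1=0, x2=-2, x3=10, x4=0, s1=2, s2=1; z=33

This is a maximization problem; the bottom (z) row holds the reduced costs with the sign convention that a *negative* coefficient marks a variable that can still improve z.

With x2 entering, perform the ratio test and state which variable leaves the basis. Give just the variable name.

Ratios: row 1 (x1): (2/3)/(2/3) = 1; row 2 (x4): entry -4/9 ≤ 0, skip.
Minimum ratio 1 is in the x1 row, so x1 leaves.

x1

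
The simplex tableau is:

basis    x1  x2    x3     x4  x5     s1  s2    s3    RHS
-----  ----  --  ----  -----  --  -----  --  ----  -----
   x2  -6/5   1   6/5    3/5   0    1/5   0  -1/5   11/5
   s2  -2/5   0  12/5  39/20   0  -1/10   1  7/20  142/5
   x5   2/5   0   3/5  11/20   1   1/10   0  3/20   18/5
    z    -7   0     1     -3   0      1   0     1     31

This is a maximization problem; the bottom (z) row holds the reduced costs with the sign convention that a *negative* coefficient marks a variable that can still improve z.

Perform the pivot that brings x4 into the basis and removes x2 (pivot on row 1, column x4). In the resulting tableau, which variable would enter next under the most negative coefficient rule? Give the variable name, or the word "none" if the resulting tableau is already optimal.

Pivot element 3/5. New z-row = old z-row − (-3)·(row 1/(3/5)).
Updated z-row coefficients: x1: -13, x2: 5, x3: 7, x4: 0, x5: 0, s1: 2, s2: 0, s3: 0.
The most negative is -13 in column x1, so x1 would enter next.

x1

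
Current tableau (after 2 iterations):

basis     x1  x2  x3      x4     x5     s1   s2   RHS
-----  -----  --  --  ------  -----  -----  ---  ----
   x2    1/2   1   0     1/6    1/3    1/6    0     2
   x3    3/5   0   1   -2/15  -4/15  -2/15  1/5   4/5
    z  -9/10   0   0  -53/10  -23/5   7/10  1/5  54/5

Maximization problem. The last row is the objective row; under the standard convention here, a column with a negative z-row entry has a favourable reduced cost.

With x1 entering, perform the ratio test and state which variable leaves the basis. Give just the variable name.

x3

Ratios: row 1 (x2): 2/(1/2) = 4; row 2 (x3): (4/5)/(3/5) = 4/3.
Minimum ratio 4/3 is in the x3 row, so x3 leaves.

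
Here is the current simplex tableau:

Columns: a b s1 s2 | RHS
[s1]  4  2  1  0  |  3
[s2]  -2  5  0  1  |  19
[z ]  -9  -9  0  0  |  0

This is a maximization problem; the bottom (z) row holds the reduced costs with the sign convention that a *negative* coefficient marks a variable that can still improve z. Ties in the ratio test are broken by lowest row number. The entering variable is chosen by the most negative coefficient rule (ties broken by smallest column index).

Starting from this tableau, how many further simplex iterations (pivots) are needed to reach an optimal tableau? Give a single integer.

2

pivot: a in, s1 out → z = 27/4
pivot: b in, a out → z = 27/2
No improving column remains; optimal.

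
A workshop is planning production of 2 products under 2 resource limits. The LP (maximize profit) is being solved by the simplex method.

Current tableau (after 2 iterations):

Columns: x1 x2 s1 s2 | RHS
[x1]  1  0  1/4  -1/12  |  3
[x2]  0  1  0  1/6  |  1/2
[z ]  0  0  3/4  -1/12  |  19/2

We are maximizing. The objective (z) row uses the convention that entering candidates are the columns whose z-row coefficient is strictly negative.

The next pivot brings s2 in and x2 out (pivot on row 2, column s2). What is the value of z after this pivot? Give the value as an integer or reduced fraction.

39/4

Minimum ratio for s2: (1/2)/(1/6) = 3.
z changes by −(z-row coeff of s2)·ratio = −(-1/12)·3 = 1/4.
New z = 19/2 + (1/4) = 39/4.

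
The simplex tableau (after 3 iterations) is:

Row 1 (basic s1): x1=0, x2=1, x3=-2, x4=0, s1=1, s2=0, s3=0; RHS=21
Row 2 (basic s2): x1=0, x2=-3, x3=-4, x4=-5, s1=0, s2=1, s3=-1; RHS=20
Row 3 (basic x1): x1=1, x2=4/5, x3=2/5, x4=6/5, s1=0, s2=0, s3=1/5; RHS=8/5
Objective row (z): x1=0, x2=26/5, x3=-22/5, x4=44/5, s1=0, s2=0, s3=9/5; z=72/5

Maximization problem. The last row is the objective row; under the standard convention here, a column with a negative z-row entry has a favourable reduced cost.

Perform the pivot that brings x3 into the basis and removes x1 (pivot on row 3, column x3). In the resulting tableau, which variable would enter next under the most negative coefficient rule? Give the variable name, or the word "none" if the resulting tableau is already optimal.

none

Pivot element 2/5. New z-row = old z-row − (-22/5)·(row 3/(2/5)).
Updated z-row coefficients: x1: 11, x2: 14, x3: 0, x4: 22, s1: 0, s2: 0, s3: 4.
No coefficient is strictly negative; the tableau after this pivot is optimal.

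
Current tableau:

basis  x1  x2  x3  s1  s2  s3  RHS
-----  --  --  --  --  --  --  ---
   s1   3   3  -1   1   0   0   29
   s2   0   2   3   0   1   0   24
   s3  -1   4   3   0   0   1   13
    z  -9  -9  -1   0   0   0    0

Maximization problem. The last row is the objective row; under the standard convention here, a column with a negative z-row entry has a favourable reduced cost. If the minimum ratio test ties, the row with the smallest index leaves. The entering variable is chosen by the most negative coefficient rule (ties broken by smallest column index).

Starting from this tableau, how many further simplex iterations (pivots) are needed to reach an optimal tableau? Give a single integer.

pivot: x1 in, s1 out → z = 87
pivot: x3 in, s2 out → z = 119
No improving column remains; optimal.

2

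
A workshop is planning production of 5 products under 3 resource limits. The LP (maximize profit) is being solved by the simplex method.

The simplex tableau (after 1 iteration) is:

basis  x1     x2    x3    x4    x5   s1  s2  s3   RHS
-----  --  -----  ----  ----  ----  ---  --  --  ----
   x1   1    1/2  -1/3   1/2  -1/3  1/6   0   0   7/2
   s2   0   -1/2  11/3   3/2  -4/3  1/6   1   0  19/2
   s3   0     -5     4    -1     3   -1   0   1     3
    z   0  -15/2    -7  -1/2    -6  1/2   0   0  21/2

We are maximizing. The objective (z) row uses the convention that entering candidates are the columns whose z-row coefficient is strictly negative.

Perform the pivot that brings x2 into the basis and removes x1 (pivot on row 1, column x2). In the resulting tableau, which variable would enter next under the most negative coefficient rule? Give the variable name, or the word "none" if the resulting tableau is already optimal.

Pivot element 1/2. New z-row = old z-row − (-15/2)·(row 1/(1/2)).
Updated z-row coefficients: x1: 15, x2: 0, x3: -12, x4: 7, x5: -11, s1: 3, s2: 0, s3: 0.
The most negative is -12 in column x3, so x3 would enter next.

x3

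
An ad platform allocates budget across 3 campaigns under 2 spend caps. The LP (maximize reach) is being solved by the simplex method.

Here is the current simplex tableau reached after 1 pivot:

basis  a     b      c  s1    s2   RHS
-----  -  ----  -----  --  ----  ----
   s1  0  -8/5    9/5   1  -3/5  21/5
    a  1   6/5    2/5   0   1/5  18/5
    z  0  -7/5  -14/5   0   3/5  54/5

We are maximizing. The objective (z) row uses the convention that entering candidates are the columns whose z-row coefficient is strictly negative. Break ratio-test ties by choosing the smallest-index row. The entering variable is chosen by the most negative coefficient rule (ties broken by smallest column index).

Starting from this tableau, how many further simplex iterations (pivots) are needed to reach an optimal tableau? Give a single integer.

pivot: c in, s1 out → z = 52/3
pivot: b in, a out → z = 24
No improving column remains; optimal.

2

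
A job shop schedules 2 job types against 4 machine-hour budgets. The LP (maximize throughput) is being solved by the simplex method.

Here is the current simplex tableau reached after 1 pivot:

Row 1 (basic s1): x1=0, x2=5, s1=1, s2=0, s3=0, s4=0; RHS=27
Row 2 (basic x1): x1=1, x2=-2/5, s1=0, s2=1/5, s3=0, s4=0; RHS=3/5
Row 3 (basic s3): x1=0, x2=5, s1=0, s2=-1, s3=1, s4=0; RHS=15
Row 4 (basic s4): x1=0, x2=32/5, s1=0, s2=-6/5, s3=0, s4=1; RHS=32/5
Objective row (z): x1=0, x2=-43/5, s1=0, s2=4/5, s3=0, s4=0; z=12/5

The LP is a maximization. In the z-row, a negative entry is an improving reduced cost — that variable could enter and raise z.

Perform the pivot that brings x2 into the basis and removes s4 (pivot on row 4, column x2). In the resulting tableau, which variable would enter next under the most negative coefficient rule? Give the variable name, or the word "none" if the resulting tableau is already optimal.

Pivot element 32/5. New z-row = old z-row − (-43/5)·(row 4/(32/5)).
Updated z-row coefficients: x1: 0, x2: 0, s1: 0, s2: -13/16, s3: 0, s4: 43/32.
The most negative is -13/16 in column s2, so s2 would enter next.

s2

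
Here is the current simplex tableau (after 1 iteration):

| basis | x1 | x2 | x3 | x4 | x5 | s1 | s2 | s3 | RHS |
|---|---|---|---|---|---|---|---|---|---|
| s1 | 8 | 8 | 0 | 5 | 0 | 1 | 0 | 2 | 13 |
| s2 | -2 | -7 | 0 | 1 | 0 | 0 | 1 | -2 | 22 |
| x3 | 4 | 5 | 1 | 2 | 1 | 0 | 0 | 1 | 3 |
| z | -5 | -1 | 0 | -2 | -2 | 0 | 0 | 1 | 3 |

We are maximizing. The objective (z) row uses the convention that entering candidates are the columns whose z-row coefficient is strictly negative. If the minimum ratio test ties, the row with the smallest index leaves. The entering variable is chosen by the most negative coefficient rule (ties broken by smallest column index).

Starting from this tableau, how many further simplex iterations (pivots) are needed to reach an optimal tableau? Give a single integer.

2

pivot: x1 in, x3 out → z = 27/4
pivot: x5 in, x1 out → z = 9
No improving column remains; optimal.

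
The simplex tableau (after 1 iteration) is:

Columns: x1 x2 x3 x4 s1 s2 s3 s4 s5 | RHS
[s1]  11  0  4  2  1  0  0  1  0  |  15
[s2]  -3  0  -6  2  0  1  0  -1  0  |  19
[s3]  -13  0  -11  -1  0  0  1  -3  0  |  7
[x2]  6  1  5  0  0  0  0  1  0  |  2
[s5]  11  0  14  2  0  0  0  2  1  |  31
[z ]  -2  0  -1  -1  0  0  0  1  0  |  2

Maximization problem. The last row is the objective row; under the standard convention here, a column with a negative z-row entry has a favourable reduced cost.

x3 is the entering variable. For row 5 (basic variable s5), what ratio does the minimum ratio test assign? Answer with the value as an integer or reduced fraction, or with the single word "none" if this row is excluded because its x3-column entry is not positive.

Ratio = RHS / (x3 entry) = 31 / 14 = 31/14.

31/14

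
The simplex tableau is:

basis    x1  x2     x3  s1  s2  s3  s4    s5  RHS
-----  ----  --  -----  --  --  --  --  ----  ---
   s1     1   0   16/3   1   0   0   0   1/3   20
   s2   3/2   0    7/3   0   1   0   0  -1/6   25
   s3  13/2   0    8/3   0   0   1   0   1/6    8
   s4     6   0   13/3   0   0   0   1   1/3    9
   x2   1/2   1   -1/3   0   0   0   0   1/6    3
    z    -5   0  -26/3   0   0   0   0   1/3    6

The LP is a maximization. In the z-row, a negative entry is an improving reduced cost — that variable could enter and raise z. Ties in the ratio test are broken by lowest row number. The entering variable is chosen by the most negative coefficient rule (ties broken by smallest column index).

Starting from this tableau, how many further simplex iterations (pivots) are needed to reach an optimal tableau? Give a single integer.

1

pivot: x3 in, s4 out → z = 24
No improving column remains; optimal.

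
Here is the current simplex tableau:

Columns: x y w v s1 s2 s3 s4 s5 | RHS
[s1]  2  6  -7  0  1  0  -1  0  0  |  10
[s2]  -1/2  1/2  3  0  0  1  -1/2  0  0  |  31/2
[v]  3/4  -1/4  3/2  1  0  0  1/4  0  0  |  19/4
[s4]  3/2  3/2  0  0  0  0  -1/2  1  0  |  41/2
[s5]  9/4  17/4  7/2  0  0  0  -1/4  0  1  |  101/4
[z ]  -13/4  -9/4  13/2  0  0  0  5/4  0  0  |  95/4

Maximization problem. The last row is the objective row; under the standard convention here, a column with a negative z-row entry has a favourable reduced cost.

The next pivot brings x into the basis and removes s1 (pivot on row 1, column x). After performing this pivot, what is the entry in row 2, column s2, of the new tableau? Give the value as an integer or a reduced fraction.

Pivot element is row 1, column x: 2.
Normalize row 1: new (row 1, s2) = 0/2 = 0.
row 2 ← row 2 − (-1/2)·(new row 1): 1 − (-1/2)·0 = 1.

1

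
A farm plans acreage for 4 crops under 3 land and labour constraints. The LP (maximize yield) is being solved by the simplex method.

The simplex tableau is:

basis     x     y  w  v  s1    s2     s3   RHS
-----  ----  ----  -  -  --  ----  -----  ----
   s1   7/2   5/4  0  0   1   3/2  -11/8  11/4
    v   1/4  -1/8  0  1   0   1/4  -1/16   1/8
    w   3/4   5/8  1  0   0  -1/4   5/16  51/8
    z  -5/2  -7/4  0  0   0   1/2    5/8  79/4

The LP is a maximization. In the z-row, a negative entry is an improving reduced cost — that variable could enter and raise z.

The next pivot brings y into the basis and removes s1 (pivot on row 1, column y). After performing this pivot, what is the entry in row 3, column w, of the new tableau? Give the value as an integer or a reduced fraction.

1

Pivot element is row 1, column y: 5/4.
Normalize row 1: new (row 1, w) = 0/(5/4) = 0.
row 3 ← row 3 − (5/8)·(new row 1): 1 − (5/8)·0 = 1.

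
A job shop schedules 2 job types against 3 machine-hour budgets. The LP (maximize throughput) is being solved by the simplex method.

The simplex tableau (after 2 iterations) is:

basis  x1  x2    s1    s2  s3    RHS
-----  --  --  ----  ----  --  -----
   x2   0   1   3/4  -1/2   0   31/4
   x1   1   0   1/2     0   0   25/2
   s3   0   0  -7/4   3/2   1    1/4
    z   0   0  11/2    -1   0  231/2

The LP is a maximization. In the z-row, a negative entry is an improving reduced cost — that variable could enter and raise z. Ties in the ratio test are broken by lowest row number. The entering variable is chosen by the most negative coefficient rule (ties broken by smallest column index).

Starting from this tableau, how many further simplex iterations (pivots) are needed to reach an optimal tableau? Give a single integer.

1

pivot: s2 in, s3 out → z = 347/3
No improving column remains; optimal.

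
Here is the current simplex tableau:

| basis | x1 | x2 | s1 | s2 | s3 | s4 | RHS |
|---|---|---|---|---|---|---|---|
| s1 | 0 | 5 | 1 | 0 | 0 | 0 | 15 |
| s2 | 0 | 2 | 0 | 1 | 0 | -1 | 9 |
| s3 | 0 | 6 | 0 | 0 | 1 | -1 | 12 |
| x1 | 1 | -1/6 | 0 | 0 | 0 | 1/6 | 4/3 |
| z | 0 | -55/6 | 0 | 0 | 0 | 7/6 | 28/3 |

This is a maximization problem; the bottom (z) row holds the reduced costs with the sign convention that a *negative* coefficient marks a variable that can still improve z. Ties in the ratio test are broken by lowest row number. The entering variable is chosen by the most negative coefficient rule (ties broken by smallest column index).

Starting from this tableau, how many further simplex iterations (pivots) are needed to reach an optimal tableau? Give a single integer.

pivot: x2 in, s3 out → z = 83/3
pivot: s4 in, s1 out → z = 179/6
No improving column remains; optimal.

2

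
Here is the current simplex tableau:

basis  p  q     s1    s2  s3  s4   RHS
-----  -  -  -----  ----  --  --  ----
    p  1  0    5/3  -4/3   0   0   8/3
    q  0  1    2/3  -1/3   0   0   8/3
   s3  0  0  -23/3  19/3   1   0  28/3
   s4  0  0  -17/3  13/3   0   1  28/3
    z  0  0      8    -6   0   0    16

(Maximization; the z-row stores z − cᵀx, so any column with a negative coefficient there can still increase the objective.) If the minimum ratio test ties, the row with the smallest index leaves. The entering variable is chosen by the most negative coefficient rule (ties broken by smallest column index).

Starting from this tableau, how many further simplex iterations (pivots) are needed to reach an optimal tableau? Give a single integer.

1

pivot: s2 in, s3 out → z = 472/19
No improving column remains; optimal.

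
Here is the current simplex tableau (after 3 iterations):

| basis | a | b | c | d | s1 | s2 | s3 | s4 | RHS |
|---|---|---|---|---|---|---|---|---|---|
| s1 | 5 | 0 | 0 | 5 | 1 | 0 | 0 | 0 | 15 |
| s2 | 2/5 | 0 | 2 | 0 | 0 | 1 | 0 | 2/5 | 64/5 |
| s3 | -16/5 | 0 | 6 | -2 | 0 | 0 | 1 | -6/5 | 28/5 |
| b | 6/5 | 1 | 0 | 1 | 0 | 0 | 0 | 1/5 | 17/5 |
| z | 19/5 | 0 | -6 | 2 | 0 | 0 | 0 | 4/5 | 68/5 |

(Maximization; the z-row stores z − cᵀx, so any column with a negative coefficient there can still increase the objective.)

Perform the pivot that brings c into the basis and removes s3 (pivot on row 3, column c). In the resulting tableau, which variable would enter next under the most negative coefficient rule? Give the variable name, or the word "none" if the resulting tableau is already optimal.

Pivot element 6. New z-row = old z-row − (-6)·(row 3/6).
Updated z-row coefficients: a: 3/5, b: 0, c: 0, d: 0, s1: 0, s2: 0, s3: 1, s4: -2/5.
The most negative is -2/5 in column s4, so s4 would enter next.

s4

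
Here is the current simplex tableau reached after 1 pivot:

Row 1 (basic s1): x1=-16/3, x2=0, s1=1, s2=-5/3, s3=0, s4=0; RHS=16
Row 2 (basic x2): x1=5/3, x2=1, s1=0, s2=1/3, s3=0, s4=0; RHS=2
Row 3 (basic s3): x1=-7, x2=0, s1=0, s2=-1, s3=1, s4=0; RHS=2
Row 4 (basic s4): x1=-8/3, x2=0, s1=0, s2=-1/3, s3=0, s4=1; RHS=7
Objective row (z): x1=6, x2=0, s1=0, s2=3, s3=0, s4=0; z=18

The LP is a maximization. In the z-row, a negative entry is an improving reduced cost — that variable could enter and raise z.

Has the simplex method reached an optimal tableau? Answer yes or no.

No objective-row coefficient is strictly negative, so no entering variable exists; the tableau is optimal.

yes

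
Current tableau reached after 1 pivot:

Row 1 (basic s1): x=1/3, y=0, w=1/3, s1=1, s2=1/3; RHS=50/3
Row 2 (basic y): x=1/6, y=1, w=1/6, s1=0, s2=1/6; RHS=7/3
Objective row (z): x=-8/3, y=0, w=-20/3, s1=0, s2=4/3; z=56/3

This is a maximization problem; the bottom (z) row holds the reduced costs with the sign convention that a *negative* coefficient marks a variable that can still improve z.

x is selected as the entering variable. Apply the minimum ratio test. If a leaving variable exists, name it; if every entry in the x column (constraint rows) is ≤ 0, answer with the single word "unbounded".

Ratios: row 1 (s1): (50/3)/(1/3) = 50; row 2 (y): (7/3)/(1/6) = 14.
Minimum ratio is in the y row, so y leaves.

y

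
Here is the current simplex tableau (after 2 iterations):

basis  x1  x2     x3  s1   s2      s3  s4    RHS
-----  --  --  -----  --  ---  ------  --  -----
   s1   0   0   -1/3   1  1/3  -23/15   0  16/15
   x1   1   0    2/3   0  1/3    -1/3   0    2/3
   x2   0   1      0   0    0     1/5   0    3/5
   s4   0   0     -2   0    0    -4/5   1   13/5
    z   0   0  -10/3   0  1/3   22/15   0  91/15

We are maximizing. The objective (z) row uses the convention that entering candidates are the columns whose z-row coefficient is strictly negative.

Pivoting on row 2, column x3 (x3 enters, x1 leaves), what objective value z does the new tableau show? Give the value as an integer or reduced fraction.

47/5

Minimum ratio for x3: (2/3)/(2/3) = 1.
z changes by −(z-row coeff of x3)·ratio = −(-10/3)·1 = 10/3.
New z = 91/15 + (10/3) = 47/5.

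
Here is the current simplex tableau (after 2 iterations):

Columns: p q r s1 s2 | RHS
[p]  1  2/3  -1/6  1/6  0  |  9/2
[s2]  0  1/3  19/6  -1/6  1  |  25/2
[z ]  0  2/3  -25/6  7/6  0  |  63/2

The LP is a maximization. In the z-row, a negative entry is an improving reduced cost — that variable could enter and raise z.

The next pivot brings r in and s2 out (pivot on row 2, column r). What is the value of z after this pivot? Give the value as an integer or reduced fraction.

Minimum ratio for r: (25/2)/(19/6) = 75/19.
z changes by −(z-row coeff of r)·ratio = −(-25/6)·(75/19) = 625/38.
New z = 63/2 + (625/38) = 911/19.

911/19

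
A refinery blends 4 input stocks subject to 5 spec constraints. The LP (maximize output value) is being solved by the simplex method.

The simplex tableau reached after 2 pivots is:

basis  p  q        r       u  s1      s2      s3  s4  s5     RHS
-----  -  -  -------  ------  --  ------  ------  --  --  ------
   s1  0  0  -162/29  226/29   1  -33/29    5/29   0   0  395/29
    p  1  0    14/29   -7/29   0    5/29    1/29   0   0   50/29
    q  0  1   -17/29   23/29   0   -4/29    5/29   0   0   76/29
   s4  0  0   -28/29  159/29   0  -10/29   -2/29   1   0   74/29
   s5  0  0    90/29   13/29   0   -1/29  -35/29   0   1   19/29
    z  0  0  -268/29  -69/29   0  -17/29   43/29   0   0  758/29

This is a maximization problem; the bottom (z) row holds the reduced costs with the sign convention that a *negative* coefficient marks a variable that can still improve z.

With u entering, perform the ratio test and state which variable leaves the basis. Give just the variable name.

s4

Ratios: row 1 (s1): (395/29)/(226/29) = 395/226; row 2 (p): entry -7/29 ≤ 0, skip; row 3 (q): (76/29)/(23/29) = 76/23; row 4 (s4): (74/29)/(159/29) = 74/159; row 5 (s5): (19/29)/(13/29) = 19/13.
Minimum ratio 74/159 is in the s4 row, so s4 leaves.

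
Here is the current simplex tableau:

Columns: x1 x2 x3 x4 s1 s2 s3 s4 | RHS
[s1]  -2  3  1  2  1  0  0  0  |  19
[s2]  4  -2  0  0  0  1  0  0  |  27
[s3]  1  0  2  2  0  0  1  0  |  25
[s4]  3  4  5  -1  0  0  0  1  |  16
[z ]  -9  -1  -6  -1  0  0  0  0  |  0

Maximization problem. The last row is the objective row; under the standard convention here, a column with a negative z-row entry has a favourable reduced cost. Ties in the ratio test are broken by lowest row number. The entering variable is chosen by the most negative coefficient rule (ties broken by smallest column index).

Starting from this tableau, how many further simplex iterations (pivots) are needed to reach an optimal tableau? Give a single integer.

3

pivot: x1 in, s4 out → z = 48
pivot: x4 in, s2 out → z = 65
pivot: x2 in, s3 out → z = 3419/46
No improving column remains; optimal.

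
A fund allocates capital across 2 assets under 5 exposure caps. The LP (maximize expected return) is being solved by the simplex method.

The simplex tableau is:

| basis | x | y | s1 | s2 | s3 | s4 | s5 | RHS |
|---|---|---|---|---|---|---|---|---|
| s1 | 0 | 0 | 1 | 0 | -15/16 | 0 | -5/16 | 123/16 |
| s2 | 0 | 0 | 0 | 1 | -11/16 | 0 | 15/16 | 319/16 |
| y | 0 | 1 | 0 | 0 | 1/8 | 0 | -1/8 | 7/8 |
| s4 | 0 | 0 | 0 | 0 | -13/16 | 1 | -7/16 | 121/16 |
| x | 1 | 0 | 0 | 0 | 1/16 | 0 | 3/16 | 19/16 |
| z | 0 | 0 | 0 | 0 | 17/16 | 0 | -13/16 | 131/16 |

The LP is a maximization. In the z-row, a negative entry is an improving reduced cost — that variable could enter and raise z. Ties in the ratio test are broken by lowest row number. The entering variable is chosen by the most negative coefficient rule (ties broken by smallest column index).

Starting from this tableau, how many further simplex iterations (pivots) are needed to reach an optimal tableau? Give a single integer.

pivot: s5 in, x out → z = 40/3
No improving column remains; optimal.

1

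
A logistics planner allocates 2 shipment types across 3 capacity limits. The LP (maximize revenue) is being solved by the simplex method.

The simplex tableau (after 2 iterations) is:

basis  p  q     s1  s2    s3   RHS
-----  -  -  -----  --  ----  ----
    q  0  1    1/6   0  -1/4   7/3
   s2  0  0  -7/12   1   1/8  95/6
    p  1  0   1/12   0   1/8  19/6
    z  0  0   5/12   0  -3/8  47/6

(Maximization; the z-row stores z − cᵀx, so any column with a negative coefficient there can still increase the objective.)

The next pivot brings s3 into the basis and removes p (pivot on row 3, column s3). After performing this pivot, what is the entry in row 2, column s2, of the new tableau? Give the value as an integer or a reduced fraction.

Pivot element is row 3, column s3: 1/8.
Normalize row 3: new (row 3, s2) = 0/(1/8) = 0.
row 2 ← row 2 − (1/8)·(new row 3): 1 − (1/8)·0 = 1.

1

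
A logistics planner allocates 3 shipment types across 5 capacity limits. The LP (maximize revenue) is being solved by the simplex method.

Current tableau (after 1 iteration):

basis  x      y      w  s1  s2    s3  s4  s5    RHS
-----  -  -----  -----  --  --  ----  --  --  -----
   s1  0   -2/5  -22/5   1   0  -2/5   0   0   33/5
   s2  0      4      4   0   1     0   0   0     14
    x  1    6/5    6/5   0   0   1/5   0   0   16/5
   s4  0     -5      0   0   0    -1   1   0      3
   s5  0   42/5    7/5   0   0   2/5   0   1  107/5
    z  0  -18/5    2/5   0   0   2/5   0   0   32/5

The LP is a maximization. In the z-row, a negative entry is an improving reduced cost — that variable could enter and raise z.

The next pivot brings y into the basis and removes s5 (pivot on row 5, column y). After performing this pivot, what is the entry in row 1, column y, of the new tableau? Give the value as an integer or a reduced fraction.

Pivot element is row 5, column y: 42/5.
Normalize row 5: new (row 5, y) = (42/5)/(42/5) = 1.
row 1 ← row 1 − (-2/5)·(new row 5): -2/5 − (-2/5)·1 = 0.

0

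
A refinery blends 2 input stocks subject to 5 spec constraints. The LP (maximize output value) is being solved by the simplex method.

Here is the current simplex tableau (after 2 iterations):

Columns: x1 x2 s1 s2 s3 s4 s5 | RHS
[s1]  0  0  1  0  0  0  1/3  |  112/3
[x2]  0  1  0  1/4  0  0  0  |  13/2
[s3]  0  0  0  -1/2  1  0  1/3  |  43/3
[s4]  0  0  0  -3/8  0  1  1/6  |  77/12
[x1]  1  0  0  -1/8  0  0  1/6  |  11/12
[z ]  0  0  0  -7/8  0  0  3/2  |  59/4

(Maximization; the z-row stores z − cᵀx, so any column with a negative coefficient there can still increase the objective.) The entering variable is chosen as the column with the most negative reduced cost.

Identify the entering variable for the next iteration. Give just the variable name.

Objective-row coefficients: x1: 0, x2: 0, s1: 0, s2: -7/8, s3: 0, s4: 0, s5: 3/2.
The most negative is -7/8 in column s2, so s2 enters.

s2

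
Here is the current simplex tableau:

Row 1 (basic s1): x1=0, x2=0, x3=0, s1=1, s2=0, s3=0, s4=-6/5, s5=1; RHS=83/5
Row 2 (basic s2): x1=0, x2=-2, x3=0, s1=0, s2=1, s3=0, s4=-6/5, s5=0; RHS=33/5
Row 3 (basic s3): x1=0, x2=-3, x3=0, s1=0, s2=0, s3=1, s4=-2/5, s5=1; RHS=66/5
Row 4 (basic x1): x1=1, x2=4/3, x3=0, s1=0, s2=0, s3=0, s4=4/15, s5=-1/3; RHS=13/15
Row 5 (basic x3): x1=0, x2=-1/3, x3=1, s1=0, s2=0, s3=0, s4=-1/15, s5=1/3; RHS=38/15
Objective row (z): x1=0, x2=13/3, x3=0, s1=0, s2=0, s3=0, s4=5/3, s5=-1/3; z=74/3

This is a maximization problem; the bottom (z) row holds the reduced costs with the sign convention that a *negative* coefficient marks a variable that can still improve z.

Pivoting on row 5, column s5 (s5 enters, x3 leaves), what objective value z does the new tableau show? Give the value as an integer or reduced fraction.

Minimum ratio for s5: (38/15)/(1/3) = 38/5.
z changes by −(z-row coeff of s5)·ratio = −(-1/3)·(38/5) = 38/15.
New z = 74/3 + (38/15) = 136/5.

136/5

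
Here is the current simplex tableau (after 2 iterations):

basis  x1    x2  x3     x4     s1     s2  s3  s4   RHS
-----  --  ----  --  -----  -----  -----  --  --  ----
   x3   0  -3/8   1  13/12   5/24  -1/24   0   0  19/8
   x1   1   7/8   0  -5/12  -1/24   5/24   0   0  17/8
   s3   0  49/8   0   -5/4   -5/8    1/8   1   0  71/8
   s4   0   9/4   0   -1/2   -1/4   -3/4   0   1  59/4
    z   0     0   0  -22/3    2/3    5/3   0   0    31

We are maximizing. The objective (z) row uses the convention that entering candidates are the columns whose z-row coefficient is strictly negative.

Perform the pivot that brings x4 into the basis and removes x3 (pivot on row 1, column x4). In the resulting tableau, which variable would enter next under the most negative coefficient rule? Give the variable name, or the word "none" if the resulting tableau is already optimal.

x2

Pivot element 13/12. New z-row = old z-row − (-22/3)·(row 1/(13/12)).
Updated z-row coefficients: x1: 0, x2: -33/13, x3: 88/13, x4: 0, s1: 27/13, s2: 18/13, s3: 0, s4: 0.
The most negative is -33/13 in column x2, so x2 would enter next.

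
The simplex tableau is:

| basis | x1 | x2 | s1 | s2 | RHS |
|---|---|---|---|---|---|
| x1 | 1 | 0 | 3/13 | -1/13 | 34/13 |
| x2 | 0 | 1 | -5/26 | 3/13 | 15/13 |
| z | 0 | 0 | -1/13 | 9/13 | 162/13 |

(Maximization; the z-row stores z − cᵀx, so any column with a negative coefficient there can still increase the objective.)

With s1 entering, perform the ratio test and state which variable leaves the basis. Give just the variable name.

Ratios: row 1 (x1): (34/13)/(3/13) = 34/3; row 2 (x2): entry -5/26 ≤ 0, skip.
Minimum ratio 34/3 is in the x1 row, so x1 leaves.

x1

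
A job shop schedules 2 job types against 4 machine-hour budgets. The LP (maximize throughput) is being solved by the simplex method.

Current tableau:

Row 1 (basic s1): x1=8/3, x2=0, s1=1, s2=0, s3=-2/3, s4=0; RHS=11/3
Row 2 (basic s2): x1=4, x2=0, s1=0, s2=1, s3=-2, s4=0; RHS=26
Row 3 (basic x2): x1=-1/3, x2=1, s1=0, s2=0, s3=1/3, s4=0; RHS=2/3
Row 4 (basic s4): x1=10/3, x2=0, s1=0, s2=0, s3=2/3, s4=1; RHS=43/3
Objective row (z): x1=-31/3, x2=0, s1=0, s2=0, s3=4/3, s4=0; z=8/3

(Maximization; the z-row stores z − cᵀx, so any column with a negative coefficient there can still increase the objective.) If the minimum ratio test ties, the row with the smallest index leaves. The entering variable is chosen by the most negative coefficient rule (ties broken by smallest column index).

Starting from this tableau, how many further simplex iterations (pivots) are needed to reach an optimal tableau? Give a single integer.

pivot: x1 in, s1 out → z = 135/8
pivot: s3 in, x2 out → z = 45/2
No improving column remains; optimal.

2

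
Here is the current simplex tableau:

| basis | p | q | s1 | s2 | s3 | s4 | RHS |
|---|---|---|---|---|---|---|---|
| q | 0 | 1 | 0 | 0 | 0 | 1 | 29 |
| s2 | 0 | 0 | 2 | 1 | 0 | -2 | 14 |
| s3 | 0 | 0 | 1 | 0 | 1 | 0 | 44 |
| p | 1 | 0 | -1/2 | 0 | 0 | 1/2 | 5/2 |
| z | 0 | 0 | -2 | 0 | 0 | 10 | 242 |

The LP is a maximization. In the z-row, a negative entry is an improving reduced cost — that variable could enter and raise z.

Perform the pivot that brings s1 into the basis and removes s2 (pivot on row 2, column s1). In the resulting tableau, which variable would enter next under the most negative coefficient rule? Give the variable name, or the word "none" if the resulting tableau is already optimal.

none

Pivot element 2. New z-row = old z-row − (-2)·(row 2/2).
Updated z-row coefficients: p: 0, q: 0, s1: 0, s2: 1, s3: 0, s4: 8.
No coefficient is strictly negative; the tableau after this pivot is optimal.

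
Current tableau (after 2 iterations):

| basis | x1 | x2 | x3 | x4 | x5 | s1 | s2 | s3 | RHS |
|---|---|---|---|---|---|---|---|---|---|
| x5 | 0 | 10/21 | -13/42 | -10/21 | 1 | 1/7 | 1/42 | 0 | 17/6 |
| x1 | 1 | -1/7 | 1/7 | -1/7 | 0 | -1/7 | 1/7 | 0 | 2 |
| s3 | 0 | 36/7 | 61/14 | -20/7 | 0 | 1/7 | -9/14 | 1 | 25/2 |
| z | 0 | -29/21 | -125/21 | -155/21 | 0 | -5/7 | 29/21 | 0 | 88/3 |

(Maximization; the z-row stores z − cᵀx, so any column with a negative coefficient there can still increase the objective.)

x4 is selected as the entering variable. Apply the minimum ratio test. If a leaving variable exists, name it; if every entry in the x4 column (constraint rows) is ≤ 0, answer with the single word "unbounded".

x4-column entries: row 1: -10/21, row 2: -1/7, row 3: -20/7. All ≤ 0, so x4 can increase without bound; the LP is unbounded in this direction.

unbounded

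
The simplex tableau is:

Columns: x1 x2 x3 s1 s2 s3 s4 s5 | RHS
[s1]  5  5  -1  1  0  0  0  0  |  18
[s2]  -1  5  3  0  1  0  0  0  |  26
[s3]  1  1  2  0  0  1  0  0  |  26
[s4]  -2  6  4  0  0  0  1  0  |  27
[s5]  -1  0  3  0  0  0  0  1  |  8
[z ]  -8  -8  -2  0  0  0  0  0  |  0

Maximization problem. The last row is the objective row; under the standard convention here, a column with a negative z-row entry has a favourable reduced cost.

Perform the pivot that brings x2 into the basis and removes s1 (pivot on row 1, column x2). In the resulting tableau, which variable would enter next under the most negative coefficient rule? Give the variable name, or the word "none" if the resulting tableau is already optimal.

Pivot element 5. New z-row = old z-row − (-8)·(row 1/5).
Updated z-row coefficients: x1: 0, x2: 0, x3: -18/5, s1: 8/5, s2: 0, s3: 0, s4: 0, s5: 0.
The most negative is -18/5 in column x3, so x3 would enter next.

x3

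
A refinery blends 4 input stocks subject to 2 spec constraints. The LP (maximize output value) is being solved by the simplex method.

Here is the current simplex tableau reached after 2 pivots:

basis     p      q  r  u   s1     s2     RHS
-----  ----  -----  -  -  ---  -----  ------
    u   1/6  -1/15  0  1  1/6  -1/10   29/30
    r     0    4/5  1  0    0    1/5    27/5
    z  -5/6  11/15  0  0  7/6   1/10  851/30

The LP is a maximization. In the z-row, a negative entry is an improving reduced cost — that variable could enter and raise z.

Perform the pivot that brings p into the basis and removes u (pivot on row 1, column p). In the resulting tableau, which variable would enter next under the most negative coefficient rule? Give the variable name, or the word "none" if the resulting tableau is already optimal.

s2

Pivot element 1/6. New z-row = old z-row − (-5/6)·(row 1/(1/6)).
Updated z-row coefficients: p: 0, q: 2/5, r: 0, u: 5, s1: 2, s2: -2/5.
The most negative is -2/5 in column s2, so s2 would enter next.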